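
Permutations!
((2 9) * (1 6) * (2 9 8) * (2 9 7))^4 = (9) = [0, 1, 2, 3, 4, 5, 6, 7, 8, 9]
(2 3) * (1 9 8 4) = [0, 9, 3, 2, 1, 5, 6, 7, 4, 8] = (1 9 8 4)(2 3)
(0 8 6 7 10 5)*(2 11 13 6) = (0 8 2 11 13 6 7 10 5) = [8, 1, 11, 3, 4, 0, 7, 10, 2, 9, 5, 13, 12, 6]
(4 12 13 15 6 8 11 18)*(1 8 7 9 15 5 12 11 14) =(1 8 14)(4 11 18)(5 12 13)(6 7 9 15) =[0, 8, 2, 3, 11, 12, 7, 9, 14, 15, 10, 18, 13, 5, 1, 6, 16, 17, 4]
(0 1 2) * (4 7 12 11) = (0 1 2)(4 7 12 11) = [1, 2, 0, 3, 7, 5, 6, 12, 8, 9, 10, 4, 11]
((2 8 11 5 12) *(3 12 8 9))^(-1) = (2 12 3 9)(5 11 8) = [0, 1, 12, 9, 4, 11, 6, 7, 5, 2, 10, 8, 3]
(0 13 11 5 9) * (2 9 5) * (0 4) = (0 13 11 2 9 4) = [13, 1, 9, 3, 0, 5, 6, 7, 8, 4, 10, 2, 12, 11]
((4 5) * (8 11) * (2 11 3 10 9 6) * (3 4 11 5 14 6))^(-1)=(2 6 14 4 8 11 5)(3 9 10)=[0, 1, 6, 9, 8, 2, 14, 7, 11, 10, 3, 5, 12, 13, 4]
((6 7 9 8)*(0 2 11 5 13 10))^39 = (0 5)(2 13)(6 8 9 7)(10 11) = [5, 1, 13, 3, 4, 0, 8, 6, 9, 7, 11, 10, 12, 2]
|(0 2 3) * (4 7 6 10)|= |(0 2 3)(4 7 6 10)|= 12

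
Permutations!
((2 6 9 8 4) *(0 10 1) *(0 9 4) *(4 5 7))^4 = (0 8 9 1 10)(2 4 7 5 6) = [8, 10, 4, 3, 7, 6, 2, 5, 9, 1, 0]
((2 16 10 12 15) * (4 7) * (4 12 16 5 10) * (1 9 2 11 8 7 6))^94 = (1 4 10 2)(5 9 6 16)(7 8 11 15 12) = [0, 4, 1, 3, 10, 9, 16, 8, 11, 6, 2, 15, 7, 13, 14, 12, 5]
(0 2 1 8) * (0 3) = (0 2 1 8 3) = [2, 8, 1, 0, 4, 5, 6, 7, 3]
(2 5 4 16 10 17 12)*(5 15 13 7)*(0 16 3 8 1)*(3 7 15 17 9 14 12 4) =(0 16 10 9 14 12 2 17 4 7 5 3 8 1)(13 15) =[16, 0, 17, 8, 7, 3, 6, 5, 1, 14, 9, 11, 2, 15, 12, 13, 10, 4]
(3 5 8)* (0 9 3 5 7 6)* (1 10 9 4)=(0 4 1 10 9 3 7 6)(5 8)=[4, 10, 2, 7, 1, 8, 0, 6, 5, 3, 9]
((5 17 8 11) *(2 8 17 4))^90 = (17) = [0, 1, 2, 3, 4, 5, 6, 7, 8, 9, 10, 11, 12, 13, 14, 15, 16, 17]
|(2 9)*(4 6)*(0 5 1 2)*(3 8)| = |(0 5 1 2 9)(3 8)(4 6)| = 10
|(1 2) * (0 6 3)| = |(0 6 3)(1 2)| = 6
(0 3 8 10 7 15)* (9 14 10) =(0 3 8 9 14 10 7 15) =[3, 1, 2, 8, 4, 5, 6, 15, 9, 14, 7, 11, 12, 13, 10, 0]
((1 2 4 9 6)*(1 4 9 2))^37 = (2 9 6 4) = [0, 1, 9, 3, 2, 5, 4, 7, 8, 6]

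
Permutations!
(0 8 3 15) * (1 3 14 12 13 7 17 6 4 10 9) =[8, 3, 2, 15, 10, 5, 4, 17, 14, 1, 9, 11, 13, 7, 12, 0, 16, 6] =(0 8 14 12 13 7 17 6 4 10 9 1 3 15)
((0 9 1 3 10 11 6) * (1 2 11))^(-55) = [0, 10, 2, 1, 4, 5, 6, 7, 8, 9, 3, 11] = (11)(1 10 3)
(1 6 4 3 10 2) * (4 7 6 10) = (1 10 2)(3 4)(6 7) = [0, 10, 1, 4, 3, 5, 7, 6, 8, 9, 2]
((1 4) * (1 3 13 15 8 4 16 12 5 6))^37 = (1 12 6 16 5)(3 15 4 13 8) = [0, 12, 2, 15, 13, 1, 16, 7, 3, 9, 10, 11, 6, 8, 14, 4, 5]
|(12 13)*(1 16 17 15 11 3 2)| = 14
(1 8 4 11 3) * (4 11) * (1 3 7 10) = (1 8 11 7 10) = [0, 8, 2, 3, 4, 5, 6, 10, 11, 9, 1, 7]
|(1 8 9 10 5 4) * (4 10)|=|(1 8 9 4)(5 10)|=4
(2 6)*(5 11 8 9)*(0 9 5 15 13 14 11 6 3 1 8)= [9, 8, 3, 1, 4, 6, 2, 7, 5, 15, 10, 0, 12, 14, 11, 13]= (0 9 15 13 14 11)(1 8 5 6 2 3)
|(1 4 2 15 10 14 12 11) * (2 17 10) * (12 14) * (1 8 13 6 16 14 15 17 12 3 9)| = 15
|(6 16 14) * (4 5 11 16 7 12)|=|(4 5 11 16 14 6 7 12)|=8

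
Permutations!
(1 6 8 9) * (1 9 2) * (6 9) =(1 9 6 8 2) =[0, 9, 1, 3, 4, 5, 8, 7, 2, 6]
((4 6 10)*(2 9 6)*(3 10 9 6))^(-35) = (2 6 9 3 10 4) = [0, 1, 6, 10, 2, 5, 9, 7, 8, 3, 4]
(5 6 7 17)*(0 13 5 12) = [13, 1, 2, 3, 4, 6, 7, 17, 8, 9, 10, 11, 0, 5, 14, 15, 16, 12] = (0 13 5 6 7 17 12)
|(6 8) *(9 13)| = 2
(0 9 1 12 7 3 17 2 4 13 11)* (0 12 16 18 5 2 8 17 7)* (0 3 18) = (0 9 1 16)(2 4 13 11 12 3 7 18 5)(8 17) = [9, 16, 4, 7, 13, 2, 6, 18, 17, 1, 10, 12, 3, 11, 14, 15, 0, 8, 5]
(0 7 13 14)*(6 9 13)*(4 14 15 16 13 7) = (0 4 14)(6 9 7)(13 15 16) = [4, 1, 2, 3, 14, 5, 9, 6, 8, 7, 10, 11, 12, 15, 0, 16, 13]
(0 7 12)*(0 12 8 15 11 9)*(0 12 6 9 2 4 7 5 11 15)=(15)(0 5 11 2 4 7 8)(6 9 12)=[5, 1, 4, 3, 7, 11, 9, 8, 0, 12, 10, 2, 6, 13, 14, 15]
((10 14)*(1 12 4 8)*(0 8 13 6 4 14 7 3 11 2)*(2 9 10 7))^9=(0 10 11 7 12 8 2 9 3 14 1)=[10, 0, 9, 14, 4, 5, 6, 12, 2, 3, 11, 7, 8, 13, 1]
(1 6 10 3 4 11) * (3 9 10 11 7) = (1 6 11)(3 4 7)(9 10) = [0, 6, 2, 4, 7, 5, 11, 3, 8, 10, 9, 1]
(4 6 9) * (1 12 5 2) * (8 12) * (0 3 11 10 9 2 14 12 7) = (0 3 11 10 9 4 6 2 1 8 7)(5 14 12) = [3, 8, 1, 11, 6, 14, 2, 0, 7, 4, 9, 10, 5, 13, 12]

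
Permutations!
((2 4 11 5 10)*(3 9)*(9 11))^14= (11)= [0, 1, 2, 3, 4, 5, 6, 7, 8, 9, 10, 11]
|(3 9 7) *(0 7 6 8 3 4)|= |(0 7 4)(3 9 6 8)|= 12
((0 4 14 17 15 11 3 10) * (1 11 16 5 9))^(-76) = (0 1 15)(3 5 14)(4 11 16)(9 17 10) = [1, 15, 2, 5, 11, 14, 6, 7, 8, 17, 9, 16, 12, 13, 3, 0, 4, 10]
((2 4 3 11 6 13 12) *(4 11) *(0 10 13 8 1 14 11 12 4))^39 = (0 3 4 13 10)(1 8 6 11 14)(2 12) = [3, 8, 12, 4, 13, 5, 11, 7, 6, 9, 0, 14, 2, 10, 1]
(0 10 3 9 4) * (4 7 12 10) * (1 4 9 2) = (0 9 7 12 10 3 2 1 4) = [9, 4, 1, 2, 0, 5, 6, 12, 8, 7, 3, 11, 10]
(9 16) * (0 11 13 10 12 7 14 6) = (0 11 13 10 12 7 14 6)(9 16) = [11, 1, 2, 3, 4, 5, 0, 14, 8, 16, 12, 13, 7, 10, 6, 15, 9]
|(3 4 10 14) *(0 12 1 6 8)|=|(0 12 1 6 8)(3 4 10 14)|=20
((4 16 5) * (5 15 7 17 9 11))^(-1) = (4 5 11 9 17 7 15 16) = [0, 1, 2, 3, 5, 11, 6, 15, 8, 17, 10, 9, 12, 13, 14, 16, 4, 7]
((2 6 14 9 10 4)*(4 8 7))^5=(2 8 14 4 10 6 7 9)=[0, 1, 8, 3, 10, 5, 7, 9, 14, 2, 6, 11, 12, 13, 4]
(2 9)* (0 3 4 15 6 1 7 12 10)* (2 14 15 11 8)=(0 3 4 11 8 2 9 14 15 6 1 7 12 10)=[3, 7, 9, 4, 11, 5, 1, 12, 2, 14, 0, 8, 10, 13, 15, 6]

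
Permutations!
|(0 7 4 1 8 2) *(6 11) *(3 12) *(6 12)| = |(0 7 4 1 8 2)(3 6 11 12)| = 12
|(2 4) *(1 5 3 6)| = |(1 5 3 6)(2 4)| = 4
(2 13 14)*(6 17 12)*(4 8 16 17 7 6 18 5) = (2 13 14)(4 8 16 17 12 18 5)(6 7) = [0, 1, 13, 3, 8, 4, 7, 6, 16, 9, 10, 11, 18, 14, 2, 15, 17, 12, 5]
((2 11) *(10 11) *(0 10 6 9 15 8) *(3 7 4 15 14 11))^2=(0 3 4 8 10 7 15)(2 9 11 6 14)=[3, 1, 9, 4, 8, 5, 14, 15, 10, 11, 7, 6, 12, 13, 2, 0]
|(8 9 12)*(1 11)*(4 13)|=6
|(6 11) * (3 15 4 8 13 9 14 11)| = |(3 15 4 8 13 9 14 11 6)| = 9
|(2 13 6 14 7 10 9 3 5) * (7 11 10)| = 9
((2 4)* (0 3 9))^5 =(0 9 3)(2 4) =[9, 1, 4, 0, 2, 5, 6, 7, 8, 3]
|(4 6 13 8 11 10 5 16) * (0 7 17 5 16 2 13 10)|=8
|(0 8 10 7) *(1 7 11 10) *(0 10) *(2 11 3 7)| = |(0 8 1 2 11)(3 7 10)| = 15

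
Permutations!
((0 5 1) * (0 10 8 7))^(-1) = [7, 5, 2, 3, 4, 0, 6, 8, 10, 9, 1] = (0 7 8 10 1 5)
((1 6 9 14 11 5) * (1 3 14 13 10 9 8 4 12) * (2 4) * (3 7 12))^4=(1 4 5 6 3 7 8 14 12 2 11)(9 13 10)=[0, 4, 11, 7, 5, 6, 3, 8, 14, 13, 9, 1, 2, 10, 12]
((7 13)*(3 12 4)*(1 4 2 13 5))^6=(1 7 2 3)(4 5 13 12)=[0, 7, 3, 1, 5, 13, 6, 2, 8, 9, 10, 11, 4, 12]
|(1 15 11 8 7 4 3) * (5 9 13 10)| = |(1 15 11 8 7 4 3)(5 9 13 10)| = 28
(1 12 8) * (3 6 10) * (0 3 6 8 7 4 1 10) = (0 3 8 10 6)(1 12 7 4) = [3, 12, 2, 8, 1, 5, 0, 4, 10, 9, 6, 11, 7]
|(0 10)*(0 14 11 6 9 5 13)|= 8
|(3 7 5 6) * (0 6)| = 5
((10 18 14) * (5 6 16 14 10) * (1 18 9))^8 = (18) = [0, 1, 2, 3, 4, 5, 6, 7, 8, 9, 10, 11, 12, 13, 14, 15, 16, 17, 18]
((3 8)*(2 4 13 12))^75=(2 12 13 4)(3 8)=[0, 1, 12, 8, 2, 5, 6, 7, 3, 9, 10, 11, 13, 4]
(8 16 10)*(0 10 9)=(0 10 8 16 9)=[10, 1, 2, 3, 4, 5, 6, 7, 16, 0, 8, 11, 12, 13, 14, 15, 9]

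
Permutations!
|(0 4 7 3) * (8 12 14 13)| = |(0 4 7 3)(8 12 14 13)| = 4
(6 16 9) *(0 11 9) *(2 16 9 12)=(0 11 12 2 16)(6 9)=[11, 1, 16, 3, 4, 5, 9, 7, 8, 6, 10, 12, 2, 13, 14, 15, 0]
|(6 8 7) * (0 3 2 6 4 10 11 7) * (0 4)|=9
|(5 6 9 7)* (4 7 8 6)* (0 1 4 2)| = 6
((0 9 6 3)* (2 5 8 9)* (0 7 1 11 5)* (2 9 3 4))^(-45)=(1 8)(3 11)(5 7)=[0, 8, 2, 11, 4, 7, 6, 5, 1, 9, 10, 3]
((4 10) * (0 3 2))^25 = (0 3 2)(4 10) = [3, 1, 0, 2, 10, 5, 6, 7, 8, 9, 4]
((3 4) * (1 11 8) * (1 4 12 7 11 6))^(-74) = (3 8 7)(4 11 12) = [0, 1, 2, 8, 11, 5, 6, 3, 7, 9, 10, 12, 4]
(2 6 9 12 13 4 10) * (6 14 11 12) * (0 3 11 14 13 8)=[3, 1, 13, 11, 10, 5, 9, 7, 0, 6, 2, 12, 8, 4, 14]=(14)(0 3 11 12 8)(2 13 4 10)(6 9)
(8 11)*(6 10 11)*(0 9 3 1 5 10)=(0 9 3 1 5 10 11 8 6)=[9, 5, 2, 1, 4, 10, 0, 7, 6, 3, 11, 8]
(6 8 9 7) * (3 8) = (3 8 9 7 6) = [0, 1, 2, 8, 4, 5, 3, 6, 9, 7]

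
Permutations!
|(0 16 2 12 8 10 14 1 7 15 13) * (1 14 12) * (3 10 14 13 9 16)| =42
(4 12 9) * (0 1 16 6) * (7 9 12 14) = (0 1 16 6)(4 14 7 9) = [1, 16, 2, 3, 14, 5, 0, 9, 8, 4, 10, 11, 12, 13, 7, 15, 6]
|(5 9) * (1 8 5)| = 4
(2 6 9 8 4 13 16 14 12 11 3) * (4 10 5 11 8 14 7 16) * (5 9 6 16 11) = (2 16 7 11 3)(4 13)(8 10 9 14 12) = [0, 1, 16, 2, 13, 5, 6, 11, 10, 14, 9, 3, 8, 4, 12, 15, 7]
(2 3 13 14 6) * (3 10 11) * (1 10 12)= (1 10 11 3 13 14 6 2 12)= [0, 10, 12, 13, 4, 5, 2, 7, 8, 9, 11, 3, 1, 14, 6]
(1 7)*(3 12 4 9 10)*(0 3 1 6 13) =(0 3 12 4 9 10 1 7 6 13) =[3, 7, 2, 12, 9, 5, 13, 6, 8, 10, 1, 11, 4, 0]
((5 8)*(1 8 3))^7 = [0, 3, 2, 5, 4, 8, 6, 7, 1] = (1 3 5 8)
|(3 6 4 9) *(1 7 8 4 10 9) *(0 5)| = |(0 5)(1 7 8 4)(3 6 10 9)| = 4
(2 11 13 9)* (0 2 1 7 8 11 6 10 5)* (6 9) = [2, 7, 9, 3, 4, 0, 10, 8, 11, 1, 5, 13, 12, 6] = (0 2 9 1 7 8 11 13 6 10 5)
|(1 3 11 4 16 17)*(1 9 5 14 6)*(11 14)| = |(1 3 14 6)(4 16 17 9 5 11)| = 12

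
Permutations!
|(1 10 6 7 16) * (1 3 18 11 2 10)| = 8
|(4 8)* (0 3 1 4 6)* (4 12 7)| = 8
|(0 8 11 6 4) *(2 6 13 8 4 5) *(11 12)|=|(0 4)(2 6 5)(8 12 11 13)|=12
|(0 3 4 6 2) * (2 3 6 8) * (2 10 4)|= 12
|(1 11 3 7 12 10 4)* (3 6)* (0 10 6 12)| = |(0 10 4 1 11 12 6 3 7)| = 9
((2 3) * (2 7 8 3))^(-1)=(3 8 7)=[0, 1, 2, 8, 4, 5, 6, 3, 7]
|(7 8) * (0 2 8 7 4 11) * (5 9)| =|(0 2 8 4 11)(5 9)| =10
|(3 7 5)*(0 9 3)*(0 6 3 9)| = |(9)(3 7 5 6)| = 4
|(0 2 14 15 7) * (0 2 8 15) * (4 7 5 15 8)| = 10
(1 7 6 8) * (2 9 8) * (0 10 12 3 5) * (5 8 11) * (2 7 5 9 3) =[10, 5, 3, 8, 4, 0, 7, 6, 1, 11, 12, 9, 2] =(0 10 12 2 3 8 1 5)(6 7)(9 11)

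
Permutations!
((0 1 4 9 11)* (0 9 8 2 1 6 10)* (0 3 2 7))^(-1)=(0 7 8 4 1 2 3 10 6)(9 11)=[7, 2, 3, 10, 1, 5, 0, 8, 4, 11, 6, 9]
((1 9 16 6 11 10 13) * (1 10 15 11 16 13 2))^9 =[0, 2, 10, 3, 4, 5, 16, 7, 8, 1, 13, 15, 12, 9, 14, 11, 6] =(1 2 10 13 9)(6 16)(11 15)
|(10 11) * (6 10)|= 3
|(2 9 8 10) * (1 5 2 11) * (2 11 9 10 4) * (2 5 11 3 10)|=6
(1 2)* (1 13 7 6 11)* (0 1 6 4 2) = (0 1)(2 13 7 4)(6 11) = [1, 0, 13, 3, 2, 5, 11, 4, 8, 9, 10, 6, 12, 7]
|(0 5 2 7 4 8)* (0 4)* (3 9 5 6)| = |(0 6 3 9 5 2 7)(4 8)| = 14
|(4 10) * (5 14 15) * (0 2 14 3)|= |(0 2 14 15 5 3)(4 10)|= 6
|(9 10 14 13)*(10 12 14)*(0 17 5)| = 12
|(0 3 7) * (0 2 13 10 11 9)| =8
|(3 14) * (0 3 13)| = 4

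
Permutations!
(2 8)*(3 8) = [0, 1, 3, 8, 4, 5, 6, 7, 2] = (2 3 8)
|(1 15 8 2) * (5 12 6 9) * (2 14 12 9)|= 14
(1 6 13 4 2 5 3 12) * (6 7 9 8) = (1 7 9 8 6 13 4 2 5 3 12) = [0, 7, 5, 12, 2, 3, 13, 9, 6, 8, 10, 11, 1, 4]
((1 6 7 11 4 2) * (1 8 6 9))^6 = (11) = [0, 1, 2, 3, 4, 5, 6, 7, 8, 9, 10, 11]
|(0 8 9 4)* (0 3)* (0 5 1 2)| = 8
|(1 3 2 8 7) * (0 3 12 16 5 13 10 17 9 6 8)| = 33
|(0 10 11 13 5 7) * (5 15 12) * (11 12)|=|(0 10 12 5 7)(11 13 15)|=15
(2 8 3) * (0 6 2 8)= (0 6 2)(3 8)= [6, 1, 0, 8, 4, 5, 2, 7, 3]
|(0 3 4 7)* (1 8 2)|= |(0 3 4 7)(1 8 2)|= 12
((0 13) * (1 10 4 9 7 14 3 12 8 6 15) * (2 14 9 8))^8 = (1 4 6)(8 15 10) = [0, 4, 2, 3, 6, 5, 1, 7, 15, 9, 8, 11, 12, 13, 14, 10]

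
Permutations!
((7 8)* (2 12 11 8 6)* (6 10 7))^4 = (2 6 8 11 12) = [0, 1, 6, 3, 4, 5, 8, 7, 11, 9, 10, 12, 2]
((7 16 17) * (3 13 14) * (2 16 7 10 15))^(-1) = (2 15 10 17 16)(3 14 13) = [0, 1, 15, 14, 4, 5, 6, 7, 8, 9, 17, 11, 12, 3, 13, 10, 2, 16]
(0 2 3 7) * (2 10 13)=(0 10 13 2 3 7)=[10, 1, 3, 7, 4, 5, 6, 0, 8, 9, 13, 11, 12, 2]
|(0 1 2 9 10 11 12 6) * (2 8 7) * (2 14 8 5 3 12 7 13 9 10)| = |(0 1 5 3 12 6)(2 10 11 7 14 8 13 9)| = 24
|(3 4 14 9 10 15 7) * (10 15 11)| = 6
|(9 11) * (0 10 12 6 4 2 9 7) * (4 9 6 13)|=|(0 10 12 13 4 2 6 9 11 7)|=10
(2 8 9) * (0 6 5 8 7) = (0 6 5 8 9 2 7) = [6, 1, 7, 3, 4, 8, 5, 0, 9, 2]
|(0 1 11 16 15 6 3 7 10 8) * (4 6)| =|(0 1 11 16 15 4 6 3 7 10 8)| =11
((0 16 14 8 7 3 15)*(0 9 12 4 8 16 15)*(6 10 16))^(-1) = (0 3 7 8 4 12 9 15)(6 14 16 10) = [3, 1, 2, 7, 12, 5, 14, 8, 4, 15, 6, 11, 9, 13, 16, 0, 10]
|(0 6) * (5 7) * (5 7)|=|(7)(0 6)|=2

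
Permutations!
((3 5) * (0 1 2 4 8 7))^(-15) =(0 4)(1 8)(2 7)(3 5) =[4, 8, 7, 5, 0, 3, 6, 2, 1]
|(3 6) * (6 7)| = 3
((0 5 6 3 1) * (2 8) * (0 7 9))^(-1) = (0 9 7 1 3 6 5)(2 8) = [9, 3, 8, 6, 4, 0, 5, 1, 2, 7]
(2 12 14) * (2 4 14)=(2 12)(4 14)=[0, 1, 12, 3, 14, 5, 6, 7, 8, 9, 10, 11, 2, 13, 4]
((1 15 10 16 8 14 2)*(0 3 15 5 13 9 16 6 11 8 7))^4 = (0 6 2 9 3 11 1 16 15 8 5 7 10 14 13) = [6, 16, 9, 11, 4, 7, 2, 10, 5, 3, 14, 1, 12, 0, 13, 8, 15]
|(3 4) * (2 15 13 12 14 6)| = 6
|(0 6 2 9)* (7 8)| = |(0 6 2 9)(7 8)| = 4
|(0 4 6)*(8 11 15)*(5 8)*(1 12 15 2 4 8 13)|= 30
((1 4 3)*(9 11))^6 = [0, 1, 2, 3, 4, 5, 6, 7, 8, 9, 10, 11] = (11)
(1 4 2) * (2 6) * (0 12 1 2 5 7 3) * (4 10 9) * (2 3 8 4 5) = (0 12 1 10 9 5 7 8 4 6 2 3) = [12, 10, 3, 0, 6, 7, 2, 8, 4, 5, 9, 11, 1]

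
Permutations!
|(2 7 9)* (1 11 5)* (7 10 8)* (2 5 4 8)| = |(1 11 4 8 7 9 5)(2 10)| = 14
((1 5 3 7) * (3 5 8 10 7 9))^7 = (1 7 10 8)(3 9) = [0, 7, 2, 9, 4, 5, 6, 10, 1, 3, 8]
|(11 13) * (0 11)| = |(0 11 13)| = 3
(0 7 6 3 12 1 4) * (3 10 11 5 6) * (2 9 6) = [7, 4, 9, 12, 0, 2, 10, 3, 8, 6, 11, 5, 1] = (0 7 3 12 1 4)(2 9 6 10 11 5)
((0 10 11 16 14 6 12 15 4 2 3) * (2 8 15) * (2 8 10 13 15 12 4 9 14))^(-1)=[3, 1, 16, 2, 6, 5, 14, 7, 12, 15, 4, 10, 8, 0, 9, 13, 11]=(0 3 2 16 11 10 4 6 14 9 15 13)(8 12)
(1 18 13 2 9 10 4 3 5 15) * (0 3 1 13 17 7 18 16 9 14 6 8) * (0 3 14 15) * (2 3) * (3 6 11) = (0 14 11 3 5)(1 16 9 10 4)(2 15 13 6 8)(7 18 17) = [14, 16, 15, 5, 1, 0, 8, 18, 2, 10, 4, 3, 12, 6, 11, 13, 9, 7, 17]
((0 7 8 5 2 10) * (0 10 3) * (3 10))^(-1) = (0 3 10 2 5 8 7) = [3, 1, 5, 10, 4, 8, 6, 0, 7, 9, 2]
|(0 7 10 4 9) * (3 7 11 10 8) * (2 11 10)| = 12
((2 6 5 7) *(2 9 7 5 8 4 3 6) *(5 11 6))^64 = (3 8 11)(4 6 5) = [0, 1, 2, 8, 6, 4, 5, 7, 11, 9, 10, 3]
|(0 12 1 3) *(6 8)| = 4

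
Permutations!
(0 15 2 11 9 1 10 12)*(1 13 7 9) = (0 15 2 11 1 10 12)(7 9 13) = [15, 10, 11, 3, 4, 5, 6, 9, 8, 13, 12, 1, 0, 7, 14, 2]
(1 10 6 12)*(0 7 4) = (0 7 4)(1 10 6 12) = [7, 10, 2, 3, 0, 5, 12, 4, 8, 9, 6, 11, 1]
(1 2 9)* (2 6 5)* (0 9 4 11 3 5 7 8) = (0 9 1 6 7 8)(2 4 11 3 5) = [9, 6, 4, 5, 11, 2, 7, 8, 0, 1, 10, 3]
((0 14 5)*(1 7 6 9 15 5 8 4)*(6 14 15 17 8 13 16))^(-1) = (0 5 15)(1 4 8 17 9 6 16 13 14 7) = [5, 4, 2, 3, 8, 15, 16, 1, 17, 6, 10, 11, 12, 14, 7, 0, 13, 9]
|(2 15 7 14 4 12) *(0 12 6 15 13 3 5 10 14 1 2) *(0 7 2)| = 36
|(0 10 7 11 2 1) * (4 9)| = |(0 10 7 11 2 1)(4 9)| = 6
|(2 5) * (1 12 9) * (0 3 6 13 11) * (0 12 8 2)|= |(0 3 6 13 11 12 9 1 8 2 5)|= 11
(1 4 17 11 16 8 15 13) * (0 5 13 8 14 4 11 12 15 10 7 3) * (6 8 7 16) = (0 5 13 1 11 6 8 10 16 14 4 17 12 15 7 3) = [5, 11, 2, 0, 17, 13, 8, 3, 10, 9, 16, 6, 15, 1, 4, 7, 14, 12]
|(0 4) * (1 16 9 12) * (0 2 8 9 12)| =15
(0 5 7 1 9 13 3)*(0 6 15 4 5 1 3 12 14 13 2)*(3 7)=(0 1 9 2)(3 6 15 4 5)(12 14 13)=[1, 9, 0, 6, 5, 3, 15, 7, 8, 2, 10, 11, 14, 12, 13, 4]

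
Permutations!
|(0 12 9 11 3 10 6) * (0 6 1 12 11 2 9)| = 6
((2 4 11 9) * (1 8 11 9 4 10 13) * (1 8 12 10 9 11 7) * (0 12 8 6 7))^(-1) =(0 8 1 7 6 13 10 12)(2 9)(4 11) =[8, 7, 9, 3, 11, 5, 13, 6, 1, 2, 12, 4, 0, 10]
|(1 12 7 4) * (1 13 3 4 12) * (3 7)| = 5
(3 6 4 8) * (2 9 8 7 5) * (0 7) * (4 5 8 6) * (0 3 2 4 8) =(0 7)(2 9 6 5 4 3 8) =[7, 1, 9, 8, 3, 4, 5, 0, 2, 6]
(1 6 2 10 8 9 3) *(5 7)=(1 6 2 10 8 9 3)(5 7)=[0, 6, 10, 1, 4, 7, 2, 5, 9, 3, 8]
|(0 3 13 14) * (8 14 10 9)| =|(0 3 13 10 9 8 14)| =7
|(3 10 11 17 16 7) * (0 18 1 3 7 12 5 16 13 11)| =|(0 18 1 3 10)(5 16 12)(11 17 13)| =15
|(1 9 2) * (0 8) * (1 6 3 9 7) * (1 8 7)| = |(0 7 8)(2 6 3 9)| = 12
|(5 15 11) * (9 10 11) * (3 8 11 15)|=|(3 8 11 5)(9 10 15)|=12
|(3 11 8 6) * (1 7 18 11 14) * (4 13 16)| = 24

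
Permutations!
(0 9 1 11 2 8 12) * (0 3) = [9, 11, 8, 0, 4, 5, 6, 7, 12, 1, 10, 2, 3] = (0 9 1 11 2 8 12 3)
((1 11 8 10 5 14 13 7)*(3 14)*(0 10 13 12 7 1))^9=(0 5 14 7 10 3 12)(1 11 8 13)=[5, 11, 2, 12, 4, 14, 6, 10, 13, 9, 3, 8, 0, 1, 7]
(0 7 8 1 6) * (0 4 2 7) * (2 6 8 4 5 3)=(1 8)(2 7 4 6 5 3)=[0, 8, 7, 2, 6, 3, 5, 4, 1]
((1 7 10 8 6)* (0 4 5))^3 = (1 8 7 6 10) = [0, 8, 2, 3, 4, 5, 10, 6, 7, 9, 1]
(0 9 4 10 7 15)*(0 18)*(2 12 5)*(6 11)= (0 9 4 10 7 15 18)(2 12 5)(6 11)= [9, 1, 12, 3, 10, 2, 11, 15, 8, 4, 7, 6, 5, 13, 14, 18, 16, 17, 0]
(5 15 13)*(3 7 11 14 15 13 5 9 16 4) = (3 7 11 14 15 5 13 9 16 4) = [0, 1, 2, 7, 3, 13, 6, 11, 8, 16, 10, 14, 12, 9, 15, 5, 4]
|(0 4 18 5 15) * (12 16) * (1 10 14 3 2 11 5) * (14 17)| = 12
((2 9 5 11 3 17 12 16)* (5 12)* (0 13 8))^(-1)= (0 8 13)(2 16 12 9)(3 11 5 17)= [8, 1, 16, 11, 4, 17, 6, 7, 13, 2, 10, 5, 9, 0, 14, 15, 12, 3]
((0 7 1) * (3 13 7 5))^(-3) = (0 13)(1 3)(5 7) = [13, 3, 2, 1, 4, 7, 6, 5, 8, 9, 10, 11, 12, 0]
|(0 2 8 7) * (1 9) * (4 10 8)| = |(0 2 4 10 8 7)(1 9)| = 6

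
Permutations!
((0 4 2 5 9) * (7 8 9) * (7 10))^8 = (10) = [0, 1, 2, 3, 4, 5, 6, 7, 8, 9, 10]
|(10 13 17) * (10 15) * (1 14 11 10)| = 7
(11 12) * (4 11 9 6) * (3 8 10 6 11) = (3 8 10 6 4)(9 11 12) = [0, 1, 2, 8, 3, 5, 4, 7, 10, 11, 6, 12, 9]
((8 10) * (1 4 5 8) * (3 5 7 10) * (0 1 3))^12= (0 10)(1 3)(4 5)(7 8)= [10, 3, 2, 1, 5, 4, 6, 8, 7, 9, 0]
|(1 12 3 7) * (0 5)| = |(0 5)(1 12 3 7)| = 4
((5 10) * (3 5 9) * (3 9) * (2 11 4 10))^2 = (2 4 3)(5 11 10) = [0, 1, 4, 2, 3, 11, 6, 7, 8, 9, 5, 10]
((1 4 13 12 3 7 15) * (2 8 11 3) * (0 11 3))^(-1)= (0 11)(1 15 7 3 8 2 12 13 4)= [11, 15, 12, 8, 1, 5, 6, 3, 2, 9, 10, 0, 13, 4, 14, 7]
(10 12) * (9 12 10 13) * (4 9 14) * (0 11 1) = [11, 0, 2, 3, 9, 5, 6, 7, 8, 12, 10, 1, 13, 14, 4] = (0 11 1)(4 9 12 13 14)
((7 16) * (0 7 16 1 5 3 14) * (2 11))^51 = (16)(0 5)(1 14)(2 11)(3 7) = [5, 14, 11, 7, 4, 0, 6, 3, 8, 9, 10, 2, 12, 13, 1, 15, 16]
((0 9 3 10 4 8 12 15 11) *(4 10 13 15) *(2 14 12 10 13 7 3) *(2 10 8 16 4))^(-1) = (0 11 15 13 10 9)(2 12 14)(3 7)(4 16) = [11, 1, 12, 7, 16, 5, 6, 3, 8, 0, 9, 15, 14, 10, 2, 13, 4]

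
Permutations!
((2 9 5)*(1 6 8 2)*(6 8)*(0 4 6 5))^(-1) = [9, 5, 8, 3, 0, 6, 4, 7, 1, 2] = (0 9 2 8 1 5 6 4)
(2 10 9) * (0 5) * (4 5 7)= (0 7 4 5)(2 10 9)= [7, 1, 10, 3, 5, 0, 6, 4, 8, 2, 9]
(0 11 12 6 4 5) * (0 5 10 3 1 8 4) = (0 11 12 6)(1 8 4 10 3) = [11, 8, 2, 1, 10, 5, 0, 7, 4, 9, 3, 12, 6]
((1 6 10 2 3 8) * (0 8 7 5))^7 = (0 7 2 6 8 5 3 10 1) = [7, 0, 6, 10, 4, 3, 8, 2, 5, 9, 1]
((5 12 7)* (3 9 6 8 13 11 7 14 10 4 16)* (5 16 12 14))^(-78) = (3 6 13 7)(4 5 10 12 14)(8 11 16 9) = [0, 1, 2, 6, 5, 10, 13, 3, 11, 8, 12, 16, 14, 7, 4, 15, 9]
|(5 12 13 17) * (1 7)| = |(1 7)(5 12 13 17)| = 4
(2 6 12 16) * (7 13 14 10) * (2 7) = [0, 1, 6, 3, 4, 5, 12, 13, 8, 9, 2, 11, 16, 14, 10, 15, 7] = (2 6 12 16 7 13 14 10)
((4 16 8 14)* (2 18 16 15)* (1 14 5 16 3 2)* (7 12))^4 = (2 18 3)(5 16 8) = [0, 1, 18, 2, 4, 16, 6, 7, 5, 9, 10, 11, 12, 13, 14, 15, 8, 17, 3]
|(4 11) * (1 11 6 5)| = |(1 11 4 6 5)| = 5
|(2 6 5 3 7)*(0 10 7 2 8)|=|(0 10 7 8)(2 6 5 3)|=4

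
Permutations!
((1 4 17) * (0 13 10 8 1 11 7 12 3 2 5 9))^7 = (0 11)(1 2)(3 8)(4 5)(7 13)(9 17)(10 12) = [11, 2, 1, 8, 5, 4, 6, 13, 3, 17, 12, 0, 10, 7, 14, 15, 16, 9]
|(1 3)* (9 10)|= |(1 3)(9 10)|= 2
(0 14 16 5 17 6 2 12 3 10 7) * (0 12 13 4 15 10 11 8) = [14, 1, 13, 11, 15, 17, 2, 12, 0, 9, 7, 8, 3, 4, 16, 10, 5, 6] = (0 14 16 5 17 6 2 13 4 15 10 7 12 3 11 8)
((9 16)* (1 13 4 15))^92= [0, 1, 2, 3, 4, 5, 6, 7, 8, 9, 10, 11, 12, 13, 14, 15, 16]= (16)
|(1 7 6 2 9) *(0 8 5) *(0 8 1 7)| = 4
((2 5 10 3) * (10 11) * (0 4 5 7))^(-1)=(0 7 2 3 10 11 5 4)=[7, 1, 3, 10, 0, 4, 6, 2, 8, 9, 11, 5]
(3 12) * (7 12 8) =(3 8 7 12) =[0, 1, 2, 8, 4, 5, 6, 12, 7, 9, 10, 11, 3]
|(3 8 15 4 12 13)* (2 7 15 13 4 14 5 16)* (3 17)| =12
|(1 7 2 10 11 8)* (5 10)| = |(1 7 2 5 10 11 8)| = 7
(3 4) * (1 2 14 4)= [0, 2, 14, 1, 3, 5, 6, 7, 8, 9, 10, 11, 12, 13, 4]= (1 2 14 4 3)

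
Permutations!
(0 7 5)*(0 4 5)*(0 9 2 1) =(0 7 9 2 1)(4 5) =[7, 0, 1, 3, 5, 4, 6, 9, 8, 2]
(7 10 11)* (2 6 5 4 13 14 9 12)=(2 6 5 4 13 14 9 12)(7 10 11)=[0, 1, 6, 3, 13, 4, 5, 10, 8, 12, 11, 7, 2, 14, 9]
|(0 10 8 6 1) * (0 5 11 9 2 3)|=10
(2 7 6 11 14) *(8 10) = (2 7 6 11 14)(8 10) = [0, 1, 7, 3, 4, 5, 11, 6, 10, 9, 8, 14, 12, 13, 2]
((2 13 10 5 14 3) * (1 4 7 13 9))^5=(1 5)(2 13)(3 7)(4 14)(9 10)=[0, 5, 13, 7, 14, 1, 6, 3, 8, 10, 9, 11, 12, 2, 4]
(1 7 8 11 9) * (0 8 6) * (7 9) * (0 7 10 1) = [8, 9, 2, 3, 4, 5, 7, 6, 11, 0, 1, 10] = (0 8 11 10 1 9)(6 7)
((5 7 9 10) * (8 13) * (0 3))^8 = (13) = [0, 1, 2, 3, 4, 5, 6, 7, 8, 9, 10, 11, 12, 13]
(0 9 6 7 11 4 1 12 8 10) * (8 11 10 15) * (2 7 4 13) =[9, 12, 7, 3, 1, 5, 4, 10, 15, 6, 0, 13, 11, 2, 14, 8] =(0 9 6 4 1 12 11 13 2 7 10)(8 15)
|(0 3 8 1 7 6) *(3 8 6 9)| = |(0 8 1 7 9 3 6)| = 7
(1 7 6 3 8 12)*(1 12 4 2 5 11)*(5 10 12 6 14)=[0, 7, 10, 8, 2, 11, 3, 14, 4, 9, 12, 1, 6, 13, 5]=(1 7 14 5 11)(2 10 12 6 3 8 4)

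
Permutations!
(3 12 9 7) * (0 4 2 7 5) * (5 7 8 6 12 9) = [4, 1, 8, 9, 2, 0, 12, 3, 6, 7, 10, 11, 5] = (0 4 2 8 6 12 5)(3 9 7)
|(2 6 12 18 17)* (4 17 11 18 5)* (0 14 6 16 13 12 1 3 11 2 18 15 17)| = |(0 14 6 1 3 11 15 17 18 2 16 13 12 5 4)| = 15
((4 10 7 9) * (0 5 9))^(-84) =(10) =[0, 1, 2, 3, 4, 5, 6, 7, 8, 9, 10]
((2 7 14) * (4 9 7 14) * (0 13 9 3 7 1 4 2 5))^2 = (0 9 4 7 14)(1 3 2 5 13) = [9, 3, 5, 2, 7, 13, 6, 14, 8, 4, 10, 11, 12, 1, 0]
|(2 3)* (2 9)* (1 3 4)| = |(1 3 9 2 4)| = 5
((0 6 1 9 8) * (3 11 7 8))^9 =(0 6 1 9 3 11 7 8) =[6, 9, 2, 11, 4, 5, 1, 8, 0, 3, 10, 7]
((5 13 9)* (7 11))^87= [0, 1, 2, 3, 4, 5, 6, 11, 8, 9, 10, 7, 12, 13]= (13)(7 11)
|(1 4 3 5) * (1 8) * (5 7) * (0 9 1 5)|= |(0 9 1 4 3 7)(5 8)|= 6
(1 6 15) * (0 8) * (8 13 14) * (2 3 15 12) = (0 13 14 8)(1 6 12 2 3 15) = [13, 6, 3, 15, 4, 5, 12, 7, 0, 9, 10, 11, 2, 14, 8, 1]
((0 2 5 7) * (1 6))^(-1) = (0 7 5 2)(1 6) = [7, 6, 0, 3, 4, 2, 1, 5]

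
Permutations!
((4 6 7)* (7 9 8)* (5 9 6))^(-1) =(4 7 8 9 5) =[0, 1, 2, 3, 7, 4, 6, 8, 9, 5]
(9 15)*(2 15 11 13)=[0, 1, 15, 3, 4, 5, 6, 7, 8, 11, 10, 13, 12, 2, 14, 9]=(2 15 9 11 13)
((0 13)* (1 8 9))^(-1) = (0 13)(1 9 8) = [13, 9, 2, 3, 4, 5, 6, 7, 1, 8, 10, 11, 12, 0]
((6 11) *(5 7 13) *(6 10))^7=(5 7 13)(6 11 10)=[0, 1, 2, 3, 4, 7, 11, 13, 8, 9, 6, 10, 12, 5]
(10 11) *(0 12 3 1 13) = (0 12 3 1 13)(10 11) = [12, 13, 2, 1, 4, 5, 6, 7, 8, 9, 11, 10, 3, 0]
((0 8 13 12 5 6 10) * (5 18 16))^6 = (0 5 12)(6 18 8)(10 16 13) = [5, 1, 2, 3, 4, 12, 18, 7, 6, 9, 16, 11, 0, 10, 14, 15, 13, 17, 8]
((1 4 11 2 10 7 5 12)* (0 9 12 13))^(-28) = (0 11 13 4 5 1 7 12 10 9 2) = [11, 7, 0, 3, 5, 1, 6, 12, 8, 2, 9, 13, 10, 4]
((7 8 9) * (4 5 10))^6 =(10) =[0, 1, 2, 3, 4, 5, 6, 7, 8, 9, 10]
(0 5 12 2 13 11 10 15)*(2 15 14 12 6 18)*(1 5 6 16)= (0 6 18 2 13 11 10 14 12 15)(1 5 16)= [6, 5, 13, 3, 4, 16, 18, 7, 8, 9, 14, 10, 15, 11, 12, 0, 1, 17, 2]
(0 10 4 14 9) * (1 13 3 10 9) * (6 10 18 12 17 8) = (0 9)(1 13 3 18 12 17 8 6 10 4 14) = [9, 13, 2, 18, 14, 5, 10, 7, 6, 0, 4, 11, 17, 3, 1, 15, 16, 8, 12]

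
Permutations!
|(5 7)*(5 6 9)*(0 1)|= 4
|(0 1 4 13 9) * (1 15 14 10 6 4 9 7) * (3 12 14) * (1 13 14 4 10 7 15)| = 42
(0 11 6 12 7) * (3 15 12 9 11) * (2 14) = (0 3 15 12 7)(2 14)(6 9 11) = [3, 1, 14, 15, 4, 5, 9, 0, 8, 11, 10, 6, 7, 13, 2, 12]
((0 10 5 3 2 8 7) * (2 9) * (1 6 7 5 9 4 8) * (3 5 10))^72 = (0 4 10 2 6)(1 7 3 8 9) = [4, 7, 6, 8, 10, 5, 0, 3, 9, 1, 2]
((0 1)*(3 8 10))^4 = (3 8 10) = [0, 1, 2, 8, 4, 5, 6, 7, 10, 9, 3]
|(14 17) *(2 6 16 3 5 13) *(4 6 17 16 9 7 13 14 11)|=|(2 17 11 4 6 9 7 13)(3 5 14 16)|=8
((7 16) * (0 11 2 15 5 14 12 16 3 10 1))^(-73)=[1, 10, 11, 7, 4, 15, 6, 16, 8, 9, 3, 0, 14, 13, 5, 2, 12]=(0 1 10 3 7 16 12 14 5 15 2 11)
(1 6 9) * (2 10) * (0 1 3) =(0 1 6 9 3)(2 10) =[1, 6, 10, 0, 4, 5, 9, 7, 8, 3, 2]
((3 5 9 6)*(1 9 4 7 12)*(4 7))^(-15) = [0, 12, 2, 6, 4, 3, 9, 5, 8, 1, 10, 11, 7] = (1 12 7 5 3 6 9)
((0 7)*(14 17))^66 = [0, 1, 2, 3, 4, 5, 6, 7, 8, 9, 10, 11, 12, 13, 14, 15, 16, 17] = (17)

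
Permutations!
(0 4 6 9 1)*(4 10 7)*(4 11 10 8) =(0 8 4 6 9 1)(7 11 10) =[8, 0, 2, 3, 6, 5, 9, 11, 4, 1, 7, 10]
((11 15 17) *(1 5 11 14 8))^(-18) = [0, 15, 2, 3, 4, 17, 6, 7, 11, 9, 10, 14, 12, 13, 5, 8, 16, 1] = (1 15 8 11 14 5 17)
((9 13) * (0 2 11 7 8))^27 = (0 11 8 2 7)(9 13) = [11, 1, 7, 3, 4, 5, 6, 0, 2, 13, 10, 8, 12, 9]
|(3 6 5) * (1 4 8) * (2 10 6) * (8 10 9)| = |(1 4 10 6 5 3 2 9 8)| = 9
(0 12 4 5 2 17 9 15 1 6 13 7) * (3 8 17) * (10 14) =[12, 6, 3, 8, 5, 2, 13, 0, 17, 15, 14, 11, 4, 7, 10, 1, 16, 9] =(0 12 4 5 2 3 8 17 9 15 1 6 13 7)(10 14)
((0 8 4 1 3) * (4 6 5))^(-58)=(0 1 5 8 3 4 6)=[1, 5, 2, 4, 6, 8, 0, 7, 3]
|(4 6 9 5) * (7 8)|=|(4 6 9 5)(7 8)|=4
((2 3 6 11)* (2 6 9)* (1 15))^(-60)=(15)=[0, 1, 2, 3, 4, 5, 6, 7, 8, 9, 10, 11, 12, 13, 14, 15]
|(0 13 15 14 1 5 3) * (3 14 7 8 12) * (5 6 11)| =|(0 13 15 7 8 12 3)(1 6 11 5 14)| =35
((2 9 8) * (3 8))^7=(2 8 3 9)=[0, 1, 8, 9, 4, 5, 6, 7, 3, 2]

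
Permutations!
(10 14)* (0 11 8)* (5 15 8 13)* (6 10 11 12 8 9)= (0 12 8)(5 15 9 6 10 14 11 13)= [12, 1, 2, 3, 4, 15, 10, 7, 0, 6, 14, 13, 8, 5, 11, 9]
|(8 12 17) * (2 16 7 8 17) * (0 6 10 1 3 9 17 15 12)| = |(0 6 10 1 3 9 17 15 12 2 16 7 8)| = 13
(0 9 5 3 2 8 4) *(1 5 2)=[9, 5, 8, 1, 0, 3, 6, 7, 4, 2]=(0 9 2 8 4)(1 5 3)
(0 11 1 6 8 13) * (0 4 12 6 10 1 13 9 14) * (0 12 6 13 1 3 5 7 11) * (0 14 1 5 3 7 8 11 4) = (0 14 12 13)(1 10 7 4 6 11 5 8 9) = [14, 10, 2, 3, 6, 8, 11, 4, 9, 1, 7, 5, 13, 0, 12]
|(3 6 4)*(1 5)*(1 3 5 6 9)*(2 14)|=|(1 6 4 5 3 9)(2 14)|=6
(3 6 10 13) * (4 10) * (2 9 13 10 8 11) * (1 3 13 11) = (13)(1 3 6 4 8)(2 9 11) = [0, 3, 9, 6, 8, 5, 4, 7, 1, 11, 10, 2, 12, 13]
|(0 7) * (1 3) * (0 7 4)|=|(7)(0 4)(1 3)|=2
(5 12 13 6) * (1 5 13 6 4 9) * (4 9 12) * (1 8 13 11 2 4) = (1 5)(2 4 12 6 11)(8 13 9) = [0, 5, 4, 3, 12, 1, 11, 7, 13, 8, 10, 2, 6, 9]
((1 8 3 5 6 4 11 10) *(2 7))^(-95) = (1 8 3 5 6 4 11 10)(2 7) = [0, 8, 7, 5, 11, 6, 4, 2, 3, 9, 1, 10]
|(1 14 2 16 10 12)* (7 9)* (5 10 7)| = |(1 14 2 16 7 9 5 10 12)| = 9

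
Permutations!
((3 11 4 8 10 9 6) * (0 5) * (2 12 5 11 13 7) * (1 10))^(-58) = [12, 4, 13, 9, 0, 2, 10, 3, 11, 1, 8, 5, 7, 6] = (0 12 7 3 9 1 4)(2 13 6 10 8 11 5)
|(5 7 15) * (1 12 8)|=3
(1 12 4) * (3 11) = (1 12 4)(3 11) = [0, 12, 2, 11, 1, 5, 6, 7, 8, 9, 10, 3, 4]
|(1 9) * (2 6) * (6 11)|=|(1 9)(2 11 6)|=6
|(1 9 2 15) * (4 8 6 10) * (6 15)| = 8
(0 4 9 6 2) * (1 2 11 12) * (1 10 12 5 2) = [4, 1, 0, 3, 9, 2, 11, 7, 8, 6, 12, 5, 10] = (0 4 9 6 11 5 2)(10 12)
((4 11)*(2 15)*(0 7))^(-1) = [7, 1, 15, 3, 11, 5, 6, 0, 8, 9, 10, 4, 12, 13, 14, 2] = (0 7)(2 15)(4 11)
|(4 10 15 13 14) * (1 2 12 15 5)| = |(1 2 12 15 13 14 4 10 5)| = 9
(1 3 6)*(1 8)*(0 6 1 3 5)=(0 6 8 3 1 5)=[6, 5, 2, 1, 4, 0, 8, 7, 3]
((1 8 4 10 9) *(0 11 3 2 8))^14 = [4, 8, 1, 9, 11, 5, 6, 7, 0, 2, 3, 10] = (0 4 11 10 3 9 2 1 8)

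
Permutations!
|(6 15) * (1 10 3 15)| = |(1 10 3 15 6)| = 5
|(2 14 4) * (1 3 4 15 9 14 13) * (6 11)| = |(1 3 4 2 13)(6 11)(9 14 15)| = 30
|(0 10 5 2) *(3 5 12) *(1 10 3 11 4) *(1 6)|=|(0 3 5 2)(1 10 12 11 4 6)|=12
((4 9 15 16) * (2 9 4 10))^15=(16)=[0, 1, 2, 3, 4, 5, 6, 7, 8, 9, 10, 11, 12, 13, 14, 15, 16]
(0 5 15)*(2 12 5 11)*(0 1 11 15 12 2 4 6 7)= (0 15 1 11 4 6 7)(5 12)= [15, 11, 2, 3, 6, 12, 7, 0, 8, 9, 10, 4, 5, 13, 14, 1]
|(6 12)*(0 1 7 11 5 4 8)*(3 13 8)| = 18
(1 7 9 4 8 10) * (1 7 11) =[0, 11, 2, 3, 8, 5, 6, 9, 10, 4, 7, 1] =(1 11)(4 8 10 7 9)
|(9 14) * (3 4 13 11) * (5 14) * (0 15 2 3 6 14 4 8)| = |(0 15 2 3 8)(4 13 11 6 14 9 5)| = 35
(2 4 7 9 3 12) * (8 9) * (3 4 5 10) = (2 5 10 3 12)(4 7 8 9) = [0, 1, 5, 12, 7, 10, 6, 8, 9, 4, 3, 11, 2]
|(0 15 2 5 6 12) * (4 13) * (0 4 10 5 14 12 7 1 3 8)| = 14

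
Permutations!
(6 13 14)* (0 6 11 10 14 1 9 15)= (0 6 13 1 9 15)(10 14 11)= [6, 9, 2, 3, 4, 5, 13, 7, 8, 15, 14, 10, 12, 1, 11, 0]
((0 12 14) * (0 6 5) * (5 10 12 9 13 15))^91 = [9, 1, 2, 3, 4, 0, 14, 7, 8, 13, 6, 11, 10, 15, 12, 5] = (0 9 13 15 5)(6 14 12 10)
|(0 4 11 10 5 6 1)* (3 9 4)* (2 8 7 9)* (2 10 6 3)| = |(0 2 8 7 9 4 11 6 1)(3 10 5)| = 9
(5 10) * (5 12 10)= (10 12)= [0, 1, 2, 3, 4, 5, 6, 7, 8, 9, 12, 11, 10]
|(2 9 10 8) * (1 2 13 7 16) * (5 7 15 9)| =|(1 2 5 7 16)(8 13 15 9 10)| =5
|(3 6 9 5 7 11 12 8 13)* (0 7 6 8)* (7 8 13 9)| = |(0 8 9 5 6 7 11 12)(3 13)| = 8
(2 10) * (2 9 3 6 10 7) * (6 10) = (2 7)(3 10 9) = [0, 1, 7, 10, 4, 5, 6, 2, 8, 3, 9]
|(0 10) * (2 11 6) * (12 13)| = 6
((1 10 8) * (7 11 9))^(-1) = (1 8 10)(7 9 11) = [0, 8, 2, 3, 4, 5, 6, 9, 10, 11, 1, 7]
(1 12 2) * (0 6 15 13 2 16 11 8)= (0 6 15 13 2 1 12 16 11 8)= [6, 12, 1, 3, 4, 5, 15, 7, 0, 9, 10, 8, 16, 2, 14, 13, 11]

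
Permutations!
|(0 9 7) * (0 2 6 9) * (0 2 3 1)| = 7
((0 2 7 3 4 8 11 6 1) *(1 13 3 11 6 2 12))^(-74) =[12, 0, 7, 4, 8, 5, 13, 11, 6, 9, 10, 2, 1, 3] =(0 12 1)(2 7 11)(3 4 8 6 13)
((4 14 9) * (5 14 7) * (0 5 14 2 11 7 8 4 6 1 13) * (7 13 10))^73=(0 11 5 13 2)(1 10 7 14 9 6)(4 8)=[11, 10, 0, 3, 8, 13, 1, 14, 4, 6, 7, 5, 12, 2, 9]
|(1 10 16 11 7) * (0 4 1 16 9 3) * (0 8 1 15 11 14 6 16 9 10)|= |(0 4 15 11 7 9 3 8 1)(6 16 14)|= 9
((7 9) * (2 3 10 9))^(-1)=(2 7 9 10 3)=[0, 1, 7, 2, 4, 5, 6, 9, 8, 10, 3]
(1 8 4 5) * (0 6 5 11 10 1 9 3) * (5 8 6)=(0 5 9 3)(1 6 8 4 11 10)=[5, 6, 2, 0, 11, 9, 8, 7, 4, 3, 1, 10]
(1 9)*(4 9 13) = (1 13 4 9) = [0, 13, 2, 3, 9, 5, 6, 7, 8, 1, 10, 11, 12, 4]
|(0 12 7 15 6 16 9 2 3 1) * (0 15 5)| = 28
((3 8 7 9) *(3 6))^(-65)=(9)=[0, 1, 2, 3, 4, 5, 6, 7, 8, 9]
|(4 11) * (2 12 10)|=6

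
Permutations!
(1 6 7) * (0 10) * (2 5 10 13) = [13, 6, 5, 3, 4, 10, 7, 1, 8, 9, 0, 11, 12, 2] = (0 13 2 5 10)(1 6 7)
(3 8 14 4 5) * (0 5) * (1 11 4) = (0 5 3 8 14 1 11 4) = [5, 11, 2, 8, 0, 3, 6, 7, 14, 9, 10, 4, 12, 13, 1]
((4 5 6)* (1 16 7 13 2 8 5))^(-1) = [0, 4, 13, 3, 6, 8, 5, 16, 2, 9, 10, 11, 12, 7, 14, 15, 1] = (1 4 6 5 8 2 13 7 16)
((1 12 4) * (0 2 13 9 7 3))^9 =(0 9)(2 7)(3 13) =[9, 1, 7, 13, 4, 5, 6, 2, 8, 0, 10, 11, 12, 3]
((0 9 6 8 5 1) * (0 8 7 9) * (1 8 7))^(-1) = (1 6 9 7)(5 8) = [0, 6, 2, 3, 4, 8, 9, 1, 5, 7]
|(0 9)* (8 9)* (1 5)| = 6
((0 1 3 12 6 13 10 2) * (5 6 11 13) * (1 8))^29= (0 1 12 13 2 8 3 11 10)(5 6)= [1, 12, 8, 11, 4, 6, 5, 7, 3, 9, 0, 10, 13, 2]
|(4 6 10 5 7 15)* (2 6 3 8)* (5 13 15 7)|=8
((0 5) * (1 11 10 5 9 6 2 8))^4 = (0 8 5 2 10 6 11 9 1) = [8, 0, 10, 3, 4, 2, 11, 7, 5, 1, 6, 9]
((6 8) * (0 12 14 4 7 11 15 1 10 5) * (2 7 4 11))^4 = [15, 12, 2, 3, 4, 11, 6, 7, 8, 9, 14, 5, 1, 13, 10, 0] = (0 15)(1 12)(5 11)(10 14)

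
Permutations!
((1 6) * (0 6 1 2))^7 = (0 6 2) = [6, 1, 0, 3, 4, 5, 2]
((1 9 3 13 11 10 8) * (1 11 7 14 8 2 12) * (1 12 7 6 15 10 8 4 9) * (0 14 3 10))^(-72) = [2, 1, 15, 14, 3, 5, 9, 0, 8, 13, 6, 11, 12, 4, 7, 10] = (0 2 15 10 6 9 13 4 3 14 7)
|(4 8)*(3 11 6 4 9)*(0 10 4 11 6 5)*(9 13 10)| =12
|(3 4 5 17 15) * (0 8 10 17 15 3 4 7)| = 6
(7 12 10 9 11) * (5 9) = (5 9 11 7 12 10) = [0, 1, 2, 3, 4, 9, 6, 12, 8, 11, 5, 7, 10]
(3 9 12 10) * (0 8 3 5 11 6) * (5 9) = [8, 1, 2, 5, 4, 11, 0, 7, 3, 12, 9, 6, 10] = (0 8 3 5 11 6)(9 12 10)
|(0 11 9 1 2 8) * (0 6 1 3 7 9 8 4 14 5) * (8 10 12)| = |(0 11 10 12 8 6 1 2 4 14 5)(3 7 9)| = 33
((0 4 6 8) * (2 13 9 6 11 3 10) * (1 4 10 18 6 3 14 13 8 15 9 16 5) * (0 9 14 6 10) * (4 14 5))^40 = [0, 4, 18, 8, 5, 16, 14, 7, 10, 2, 3, 1, 12, 6, 11, 13, 15, 17, 9] = (1 4 5 16 15 13 6 14 11)(2 18 9)(3 8 10)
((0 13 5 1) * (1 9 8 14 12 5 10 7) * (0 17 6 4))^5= (0 17 10 4 1 13 6 7)= [17, 13, 2, 3, 1, 5, 7, 0, 8, 9, 4, 11, 12, 6, 14, 15, 16, 10]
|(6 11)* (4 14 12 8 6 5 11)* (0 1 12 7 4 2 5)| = 24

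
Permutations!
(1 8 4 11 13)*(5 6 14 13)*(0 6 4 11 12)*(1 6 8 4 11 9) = (0 8 9 1 4 12)(5 11)(6 14 13) = [8, 4, 2, 3, 12, 11, 14, 7, 9, 1, 10, 5, 0, 6, 13]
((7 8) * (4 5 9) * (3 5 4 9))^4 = (9) = [0, 1, 2, 3, 4, 5, 6, 7, 8, 9]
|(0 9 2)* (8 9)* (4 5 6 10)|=|(0 8 9 2)(4 5 6 10)|=4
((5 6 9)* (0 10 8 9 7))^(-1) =(0 7 6 5 9 8 10) =[7, 1, 2, 3, 4, 9, 5, 6, 10, 8, 0]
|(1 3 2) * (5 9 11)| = 3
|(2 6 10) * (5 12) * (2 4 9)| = |(2 6 10 4 9)(5 12)| = 10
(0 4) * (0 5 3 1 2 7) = [4, 2, 7, 1, 5, 3, 6, 0] = (0 4 5 3 1 2 7)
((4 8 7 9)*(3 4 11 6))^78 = (3 4 8 7 9 11 6) = [0, 1, 2, 4, 8, 5, 3, 9, 7, 11, 10, 6]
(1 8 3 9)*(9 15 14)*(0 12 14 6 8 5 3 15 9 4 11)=(0 12 14 4 11)(1 5 3 9)(6 8 15)=[12, 5, 2, 9, 11, 3, 8, 7, 15, 1, 10, 0, 14, 13, 4, 6]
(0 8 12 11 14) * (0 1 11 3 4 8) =[0, 11, 2, 4, 8, 5, 6, 7, 12, 9, 10, 14, 3, 13, 1] =(1 11 14)(3 4 8 12)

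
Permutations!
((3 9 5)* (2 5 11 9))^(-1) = (2 3 5)(9 11) = [0, 1, 3, 5, 4, 2, 6, 7, 8, 11, 10, 9]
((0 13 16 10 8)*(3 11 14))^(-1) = (0 8 10 16 13)(3 14 11) = [8, 1, 2, 14, 4, 5, 6, 7, 10, 9, 16, 3, 12, 0, 11, 15, 13]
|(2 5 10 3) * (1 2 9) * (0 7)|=6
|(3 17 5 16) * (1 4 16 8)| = |(1 4 16 3 17 5 8)| = 7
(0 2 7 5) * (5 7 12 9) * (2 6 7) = (0 6 7 2 12 9 5) = [6, 1, 12, 3, 4, 0, 7, 2, 8, 5, 10, 11, 9]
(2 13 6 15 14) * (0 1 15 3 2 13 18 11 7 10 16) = [1, 15, 18, 2, 4, 5, 3, 10, 8, 9, 16, 7, 12, 6, 13, 14, 0, 17, 11] = (0 1 15 14 13 6 3 2 18 11 7 10 16)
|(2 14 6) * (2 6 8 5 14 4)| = 6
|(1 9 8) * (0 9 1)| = |(0 9 8)| = 3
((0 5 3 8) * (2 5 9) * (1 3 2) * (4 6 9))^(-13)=(0 4 6 9 1 3 8)(2 5)=[4, 3, 5, 8, 6, 2, 9, 7, 0, 1]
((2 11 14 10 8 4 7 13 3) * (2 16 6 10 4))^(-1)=(2 8 10 6 16 3 13 7 4 14 11)=[0, 1, 8, 13, 14, 5, 16, 4, 10, 9, 6, 2, 12, 7, 11, 15, 3]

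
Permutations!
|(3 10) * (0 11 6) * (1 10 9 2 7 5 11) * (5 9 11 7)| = |(0 1 10 3 11 6)(2 5 7 9)| = 12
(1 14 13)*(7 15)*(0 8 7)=[8, 14, 2, 3, 4, 5, 6, 15, 7, 9, 10, 11, 12, 1, 13, 0]=(0 8 7 15)(1 14 13)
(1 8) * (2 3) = (1 8)(2 3) = [0, 8, 3, 2, 4, 5, 6, 7, 1]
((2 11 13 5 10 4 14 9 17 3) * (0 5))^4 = (0 14 2 5 9 11 10 17 13 4 3) = [14, 1, 5, 0, 3, 9, 6, 7, 8, 11, 17, 10, 12, 4, 2, 15, 16, 13]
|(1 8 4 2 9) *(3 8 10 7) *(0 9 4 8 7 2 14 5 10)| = |(0 9 1)(2 4 14 5 10)(3 7)| = 30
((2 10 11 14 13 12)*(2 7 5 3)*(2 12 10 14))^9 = (2 11 10 13 14)(3 12 7 5) = [0, 1, 11, 12, 4, 3, 6, 5, 8, 9, 13, 10, 7, 14, 2]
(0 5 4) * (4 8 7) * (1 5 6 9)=(0 6 9 1 5 8 7 4)=[6, 5, 2, 3, 0, 8, 9, 4, 7, 1]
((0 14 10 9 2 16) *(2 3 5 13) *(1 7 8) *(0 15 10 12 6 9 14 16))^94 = (0 13 3 6 14 15)(1 7 8)(2 5 9 12 10 16) = [13, 7, 5, 6, 4, 9, 14, 8, 1, 12, 16, 11, 10, 3, 15, 0, 2]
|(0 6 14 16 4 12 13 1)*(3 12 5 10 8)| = |(0 6 14 16 4 5 10 8 3 12 13 1)| = 12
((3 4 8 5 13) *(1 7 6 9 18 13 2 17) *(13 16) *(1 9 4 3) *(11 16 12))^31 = (1 4 2 18 16 7 8 17 12 13 6 5 9 11) = [0, 4, 18, 3, 2, 9, 5, 8, 17, 11, 10, 1, 13, 6, 14, 15, 7, 12, 16]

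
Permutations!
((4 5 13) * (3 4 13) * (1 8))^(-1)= [0, 8, 2, 5, 3, 4, 6, 7, 1, 9, 10, 11, 12, 13]= (13)(1 8)(3 5 4)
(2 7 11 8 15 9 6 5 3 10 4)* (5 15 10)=(2 7 11 8 10 4)(3 5)(6 15 9)=[0, 1, 7, 5, 2, 3, 15, 11, 10, 6, 4, 8, 12, 13, 14, 9]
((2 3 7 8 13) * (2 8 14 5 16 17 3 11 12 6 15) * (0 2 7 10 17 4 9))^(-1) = [9, 1, 0, 17, 16, 14, 12, 15, 13, 4, 3, 2, 11, 8, 7, 6, 5, 10] = (0 9 4 16 5 14 7 15 6 12 11 2)(3 17 10)(8 13)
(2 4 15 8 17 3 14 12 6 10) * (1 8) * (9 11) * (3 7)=(1 8 17 7 3 14 12 6 10 2 4 15)(9 11)=[0, 8, 4, 14, 15, 5, 10, 3, 17, 11, 2, 9, 6, 13, 12, 1, 16, 7]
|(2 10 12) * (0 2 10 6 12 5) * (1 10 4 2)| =4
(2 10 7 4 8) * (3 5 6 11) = (2 10 7 4 8)(3 5 6 11) = [0, 1, 10, 5, 8, 6, 11, 4, 2, 9, 7, 3]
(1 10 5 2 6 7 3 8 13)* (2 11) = (1 10 5 11 2 6 7 3 8 13) = [0, 10, 6, 8, 4, 11, 7, 3, 13, 9, 5, 2, 12, 1]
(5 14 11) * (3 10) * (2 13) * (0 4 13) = (0 4 13 2)(3 10)(5 14 11) = [4, 1, 0, 10, 13, 14, 6, 7, 8, 9, 3, 5, 12, 2, 11]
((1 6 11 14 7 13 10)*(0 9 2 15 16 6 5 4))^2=(0 2 16 11 7 10 5)(1 4 9 15 6 14 13)=[2, 4, 16, 3, 9, 0, 14, 10, 8, 15, 5, 7, 12, 1, 13, 6, 11]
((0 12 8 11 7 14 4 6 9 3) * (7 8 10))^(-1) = [3, 1, 2, 9, 14, 5, 4, 10, 11, 6, 12, 8, 0, 13, 7] = (0 3 9 6 4 14 7 10 12)(8 11)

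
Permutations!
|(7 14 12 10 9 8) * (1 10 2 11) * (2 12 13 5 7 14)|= |(1 10 9 8 14 13 5 7 2 11)|= 10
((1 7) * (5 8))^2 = (8) = [0, 1, 2, 3, 4, 5, 6, 7, 8]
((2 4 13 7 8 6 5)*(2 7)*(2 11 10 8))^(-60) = (2 11 6)(4 10 5)(7 13 8) = [0, 1, 11, 3, 10, 4, 2, 13, 7, 9, 5, 6, 12, 8]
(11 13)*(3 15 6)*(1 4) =[0, 4, 2, 15, 1, 5, 3, 7, 8, 9, 10, 13, 12, 11, 14, 6] =(1 4)(3 15 6)(11 13)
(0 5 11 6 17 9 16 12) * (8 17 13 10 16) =(0 5 11 6 13 10 16 12)(8 17 9) =[5, 1, 2, 3, 4, 11, 13, 7, 17, 8, 16, 6, 0, 10, 14, 15, 12, 9]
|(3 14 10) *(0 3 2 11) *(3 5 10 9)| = 15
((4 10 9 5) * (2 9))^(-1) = [0, 1, 10, 3, 5, 9, 6, 7, 8, 2, 4] = (2 10 4 5 9)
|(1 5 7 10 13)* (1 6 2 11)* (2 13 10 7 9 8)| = 6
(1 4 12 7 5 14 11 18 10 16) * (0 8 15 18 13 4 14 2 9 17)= (0 8 15 18 10 16 1 14 11 13 4 12 7 5 2 9 17)= [8, 14, 9, 3, 12, 2, 6, 5, 15, 17, 16, 13, 7, 4, 11, 18, 1, 0, 10]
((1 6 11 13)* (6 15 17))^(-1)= (1 13 11 6 17 15)= [0, 13, 2, 3, 4, 5, 17, 7, 8, 9, 10, 6, 12, 11, 14, 1, 16, 15]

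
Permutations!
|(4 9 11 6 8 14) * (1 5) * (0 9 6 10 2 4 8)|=|(0 9 11 10 2 4 6)(1 5)(8 14)|=14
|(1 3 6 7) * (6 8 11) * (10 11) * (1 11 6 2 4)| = 9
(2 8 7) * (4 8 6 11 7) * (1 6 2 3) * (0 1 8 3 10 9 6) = (0 1)(3 8 4)(6 11 7 10 9) = [1, 0, 2, 8, 3, 5, 11, 10, 4, 6, 9, 7]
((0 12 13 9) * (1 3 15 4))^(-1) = (0 9 13 12)(1 4 15 3) = [9, 4, 2, 1, 15, 5, 6, 7, 8, 13, 10, 11, 0, 12, 14, 3]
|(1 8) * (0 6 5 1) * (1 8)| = |(0 6 5 8)| = 4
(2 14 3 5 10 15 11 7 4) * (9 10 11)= (2 14 3 5 11 7 4)(9 10 15)= [0, 1, 14, 5, 2, 11, 6, 4, 8, 10, 15, 7, 12, 13, 3, 9]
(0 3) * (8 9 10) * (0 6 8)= (0 3 6 8 9 10)= [3, 1, 2, 6, 4, 5, 8, 7, 9, 10, 0]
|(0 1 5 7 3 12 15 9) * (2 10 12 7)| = |(0 1 5 2 10 12 15 9)(3 7)| = 8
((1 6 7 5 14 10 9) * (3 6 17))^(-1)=(1 9 10 14 5 7 6 3 17)=[0, 9, 2, 17, 4, 7, 3, 6, 8, 10, 14, 11, 12, 13, 5, 15, 16, 1]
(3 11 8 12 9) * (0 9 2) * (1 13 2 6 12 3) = [9, 13, 0, 11, 4, 5, 12, 7, 3, 1, 10, 8, 6, 2] = (0 9 1 13 2)(3 11 8)(6 12)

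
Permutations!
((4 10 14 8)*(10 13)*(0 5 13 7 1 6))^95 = [8, 10, 2, 3, 5, 4, 14, 13, 0, 9, 1, 11, 12, 7, 6] = (0 8)(1 10)(4 5)(6 14)(7 13)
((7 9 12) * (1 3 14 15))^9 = [0, 3, 2, 14, 4, 5, 6, 7, 8, 9, 10, 11, 12, 13, 15, 1] = (1 3 14 15)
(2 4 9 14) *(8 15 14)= (2 4 9 8 15 14)= [0, 1, 4, 3, 9, 5, 6, 7, 15, 8, 10, 11, 12, 13, 2, 14]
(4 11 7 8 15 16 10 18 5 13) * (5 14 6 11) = (4 5 13)(6 11 7 8 15 16 10 18 14) = [0, 1, 2, 3, 5, 13, 11, 8, 15, 9, 18, 7, 12, 4, 6, 16, 10, 17, 14]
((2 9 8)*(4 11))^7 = (2 9 8)(4 11) = [0, 1, 9, 3, 11, 5, 6, 7, 2, 8, 10, 4]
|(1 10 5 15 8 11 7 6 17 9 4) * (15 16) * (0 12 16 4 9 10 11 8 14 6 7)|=|(0 12 16 15 14 6 17 10 5 4 1 11)|=12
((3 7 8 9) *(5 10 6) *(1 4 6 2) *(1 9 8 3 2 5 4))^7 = (2 9)(3 7)(4 6)(5 10) = [0, 1, 9, 7, 6, 10, 4, 3, 8, 2, 5]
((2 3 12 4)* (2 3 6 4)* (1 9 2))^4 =(1 4 9 3 2 12 6) =[0, 4, 12, 2, 9, 5, 1, 7, 8, 3, 10, 11, 6]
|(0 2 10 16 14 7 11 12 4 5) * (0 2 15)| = |(0 15)(2 10 16 14 7 11 12 4 5)| = 18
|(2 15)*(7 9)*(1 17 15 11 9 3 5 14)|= |(1 17 15 2 11 9 7 3 5 14)|= 10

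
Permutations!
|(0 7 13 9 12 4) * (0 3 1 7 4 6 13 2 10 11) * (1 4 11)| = 4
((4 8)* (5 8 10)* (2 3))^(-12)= (10)= [0, 1, 2, 3, 4, 5, 6, 7, 8, 9, 10]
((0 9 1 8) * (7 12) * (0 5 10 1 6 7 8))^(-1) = (0 1 10 5 8 12 7 6 9) = [1, 10, 2, 3, 4, 8, 9, 6, 12, 0, 5, 11, 7]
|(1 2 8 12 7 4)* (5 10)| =6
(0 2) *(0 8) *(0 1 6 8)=(0 2)(1 6 8)=[2, 6, 0, 3, 4, 5, 8, 7, 1]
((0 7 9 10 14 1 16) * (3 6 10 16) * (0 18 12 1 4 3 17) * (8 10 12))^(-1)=(0 17 1 12 6 3 4 14 10 8 18 16 9 7)=[17, 12, 2, 4, 14, 5, 3, 0, 18, 7, 8, 11, 6, 13, 10, 15, 9, 1, 16]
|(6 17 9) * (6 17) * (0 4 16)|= |(0 4 16)(9 17)|= 6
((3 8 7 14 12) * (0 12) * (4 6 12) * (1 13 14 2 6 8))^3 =(0 7 12 13 4 2 3 14 8 6 1) =[7, 0, 3, 14, 2, 5, 1, 12, 6, 9, 10, 11, 13, 4, 8]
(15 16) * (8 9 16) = (8 9 16 15) = [0, 1, 2, 3, 4, 5, 6, 7, 9, 16, 10, 11, 12, 13, 14, 8, 15]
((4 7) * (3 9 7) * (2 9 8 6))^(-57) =(2 6 8 3 4 7 9) =[0, 1, 6, 4, 7, 5, 8, 9, 3, 2]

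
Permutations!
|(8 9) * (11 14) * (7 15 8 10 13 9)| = |(7 15 8)(9 10 13)(11 14)| = 6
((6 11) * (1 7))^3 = [0, 7, 2, 3, 4, 5, 11, 1, 8, 9, 10, 6] = (1 7)(6 11)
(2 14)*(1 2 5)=(1 2 14 5)=[0, 2, 14, 3, 4, 1, 6, 7, 8, 9, 10, 11, 12, 13, 5]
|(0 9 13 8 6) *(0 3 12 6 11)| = |(0 9 13 8 11)(3 12 6)| = 15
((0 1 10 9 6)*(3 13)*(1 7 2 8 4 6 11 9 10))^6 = (13) = [0, 1, 2, 3, 4, 5, 6, 7, 8, 9, 10, 11, 12, 13]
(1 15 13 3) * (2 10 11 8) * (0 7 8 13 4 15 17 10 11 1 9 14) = (0 7 8 2 11 13 3 9 14)(1 17 10)(4 15) = [7, 17, 11, 9, 15, 5, 6, 8, 2, 14, 1, 13, 12, 3, 0, 4, 16, 10]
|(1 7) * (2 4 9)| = 6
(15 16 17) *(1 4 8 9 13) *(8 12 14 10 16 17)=(1 4 12 14 10 16 8 9 13)(15 17)=[0, 4, 2, 3, 12, 5, 6, 7, 9, 13, 16, 11, 14, 1, 10, 17, 8, 15]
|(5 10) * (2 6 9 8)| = 4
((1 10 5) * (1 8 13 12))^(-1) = (1 12 13 8 5 10) = [0, 12, 2, 3, 4, 10, 6, 7, 5, 9, 1, 11, 13, 8]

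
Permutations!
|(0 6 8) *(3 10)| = |(0 6 8)(3 10)| = 6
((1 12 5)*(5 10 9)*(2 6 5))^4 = (1 2 12 6 10 5 9) = [0, 2, 12, 3, 4, 9, 10, 7, 8, 1, 5, 11, 6]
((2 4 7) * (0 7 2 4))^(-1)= (0 2 4 7)= [2, 1, 4, 3, 7, 5, 6, 0]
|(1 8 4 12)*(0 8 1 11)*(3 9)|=|(0 8 4 12 11)(3 9)|=10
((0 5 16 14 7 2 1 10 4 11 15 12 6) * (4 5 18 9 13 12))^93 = (0 13)(1 5 14 2 10 16 7)(6 9)(12 18) = [13, 5, 10, 3, 4, 14, 9, 1, 8, 6, 16, 11, 18, 0, 2, 15, 7, 17, 12]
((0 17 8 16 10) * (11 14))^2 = [8, 1, 2, 3, 4, 5, 6, 7, 10, 9, 17, 11, 12, 13, 14, 15, 0, 16] = (0 8 10 17 16)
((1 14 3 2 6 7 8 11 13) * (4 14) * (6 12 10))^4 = (1 2 7)(3 6 13)(4 12 8)(10 11 14) = [0, 2, 7, 6, 12, 5, 13, 1, 4, 9, 11, 14, 8, 3, 10]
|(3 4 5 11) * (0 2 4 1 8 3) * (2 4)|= |(0 4 5 11)(1 8 3)|= 12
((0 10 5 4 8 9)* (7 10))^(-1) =[9, 1, 2, 3, 5, 10, 6, 0, 4, 8, 7] =(0 9 8 4 5 10 7)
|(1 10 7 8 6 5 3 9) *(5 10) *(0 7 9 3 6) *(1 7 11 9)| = |(0 11 9 7 8)(1 5 6 10)| = 20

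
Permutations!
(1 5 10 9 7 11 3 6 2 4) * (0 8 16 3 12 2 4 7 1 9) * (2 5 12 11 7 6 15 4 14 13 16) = (0 8 2 6 14 13 16 3 15 4 9 1 12 5 10) = [8, 12, 6, 15, 9, 10, 14, 7, 2, 1, 0, 11, 5, 16, 13, 4, 3]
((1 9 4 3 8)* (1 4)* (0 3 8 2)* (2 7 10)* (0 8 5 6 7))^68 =(2 7 5 8 10 6 4) =[0, 1, 7, 3, 2, 8, 4, 5, 10, 9, 6]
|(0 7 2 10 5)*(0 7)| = 4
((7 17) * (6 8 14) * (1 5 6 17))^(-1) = (1 7 17 14 8 6 5) = [0, 7, 2, 3, 4, 1, 5, 17, 6, 9, 10, 11, 12, 13, 8, 15, 16, 14]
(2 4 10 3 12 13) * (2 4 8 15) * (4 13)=(2 8 15)(3 12 4 10)=[0, 1, 8, 12, 10, 5, 6, 7, 15, 9, 3, 11, 4, 13, 14, 2]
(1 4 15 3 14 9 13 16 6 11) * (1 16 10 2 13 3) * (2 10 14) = (1 4 15)(2 13 14 9 3)(6 11 16) = [0, 4, 13, 2, 15, 5, 11, 7, 8, 3, 10, 16, 12, 14, 9, 1, 6]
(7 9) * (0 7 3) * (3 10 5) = (0 7 9 10 5 3) = [7, 1, 2, 0, 4, 3, 6, 9, 8, 10, 5]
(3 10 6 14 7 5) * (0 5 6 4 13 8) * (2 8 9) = (0 5 3 10 4 13 9 2 8)(6 14 7) = [5, 1, 8, 10, 13, 3, 14, 6, 0, 2, 4, 11, 12, 9, 7]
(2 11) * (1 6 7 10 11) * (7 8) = (1 6 8 7 10 11 2) = [0, 6, 1, 3, 4, 5, 8, 10, 7, 9, 11, 2]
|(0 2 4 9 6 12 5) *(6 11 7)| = |(0 2 4 9 11 7 6 12 5)| = 9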